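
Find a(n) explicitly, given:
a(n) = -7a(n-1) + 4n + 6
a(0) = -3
First-order linear with linear forcing.
Homogeneous solution: a_h(n) = A·(-7)^n.
Try particular a_p(n) = pn + q. Substituting:
  pn + q = -7(p(n-1) + q) + 4n + 6.
Matching the n-coefficient: p = -7p + 4 ⇒ p = \frac{1}{2}.
Matching constants: q = 7p - 7q + 6 ⇒ q = \frac{19}{16}.
General: a(n) = A·(-7)^n + \frac{n}{2} + \frac{19}{16}.
Apply a(0) = -3: A + \frac{19}{16} = -3 ⇒ A = - \frac{67}{16}.
So a(n) = - \frac{67 \left(-7\right)^{n}}{16} + \frac{n}{2} + \frac{19}{16}.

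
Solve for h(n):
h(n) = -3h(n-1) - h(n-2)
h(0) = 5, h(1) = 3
Characteristic equation: x² + 3x + 1 = 0.
Discriminant Δ = (-3)² + 4·(-1) = 5.
Roots r₁,₂ = (-3 ± √5)/2, so r₁ = - \frac{3}{2} + \frac{\sqrt{5}}{2}, r₂ = - \frac{3}{2} - \frac{\sqrt{5}}{2}.
General solution: h(n) = A·r₁^n + B·r₂^n.
From the initial conditions, A + B = 5 and r₁A + r₂B = 3.
Since r₁ - r₂ = √5: A = (3 - (5)r₂)/√5 = \frac{5}{2} + \frac{21 \sqrt{5}}{10}, and B = 5 - A = \frac{5}{2} - \frac{21 \sqrt{5}}{10}.
So h(n) = \left(\frac{5}{2} + \frac{21 \sqrt{5}}{10}\right)\left(- \frac{3}{2} + \frac{\sqrt{5}}{2}\right)^n + \left(\frac{5}{2} - \frac{21 \sqrt{5}}{10}\right)\left(- \frac{3}{2} - \frac{\sqrt{5}}{2}\right)^n.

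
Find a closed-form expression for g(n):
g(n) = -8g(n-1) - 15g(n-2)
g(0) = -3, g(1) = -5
Characteristic equation: x² + 8x + 15 = 0, which factors as (x - (-5))(x - (-3)) = 0.
Roots r₁ = -5, r₂ = -3 (distinct).
General solution: g(n) = A·(-5)^n + B·(-3)^n.
From g(0) = -3: A + B = -3.
From g(1) = -5: -5A - 3B = -5.
Solving: A = 7, B = -10.
So g(n) = - 10 \left(-3\right)^{n} + 7 \left(-5\right)^{n}.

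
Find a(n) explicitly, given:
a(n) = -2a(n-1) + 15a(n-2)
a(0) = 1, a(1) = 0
Characteristic equation: x² + 2x - 15 = 0, which factors as (x - (-5))(x - (3)) = 0.
Roots r₁ = -5, r₂ = 3 (distinct).
General solution: a(n) = A·(-5)^n + B·(3)^n.
From a(0) = 1: A + B = 1.
From a(1) = 0: -5A + 3B = 0.
Solving: A = \frac{3}{8}, B = \frac{5}{8}.
So a(n) = \frac{3 \left(-5\right)^{n}}{8} + \frac{5 \cdot 3^{n}}{8}.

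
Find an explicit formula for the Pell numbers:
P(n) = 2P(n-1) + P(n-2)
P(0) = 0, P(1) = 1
This is the Pell sequence.
Characteristic equation: x² - 2x - 1 = 0; roots r₁ = 1 + \sqrt{2}, r₂ = 1 - \sqrt{2}.
General: P(n) = A·r₁^n + B·r₂^n. Solving with P(0)=0, P(1)=1 gives A = \frac{\sqrt{2}}{4}, B = - \frac{\sqrt{2}}{4}.
So P(n) = \frac{\sqrt{2} \left(- \left(1 - \sqrt{2}\right)^{n} + \left(1 + \sqrt{2}\right)^{n}\right)}{4}.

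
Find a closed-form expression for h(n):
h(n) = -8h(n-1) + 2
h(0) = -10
First-order linear non-homogeneous.
Homogeneous solution: h_h(n) = A·(-8)^n.
Try constant particular solution h_p = K: K = -8K + 2 ⇒ K = \frac{2}{9}.
General: h(n) = A·(-8)^n + \frac{2}{9}.
Apply h(0) = -10: A + \frac{2}{9} = -10 ⇒ A = - \frac{92}{9}.
So h(n) = \frac{2}{9} - \frac{92 \left(-8\right)^{n}}{9}.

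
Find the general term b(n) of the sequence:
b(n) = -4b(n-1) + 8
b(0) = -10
First-order linear non-homogeneous.
Homogeneous solution: b_h(n) = A·(-4)^n.
Try constant particular solution b_p = K: K = -4K + 8 ⇒ K = \frac{8}{5}.
General: b(n) = A·(-4)^n + \frac{8}{5}.
Apply b(0) = -10: A + \frac{8}{5} = -10 ⇒ A = - \frac{58}{5}.
So b(n) = \frac{8}{5} - \frac{58 \left(-4\right)^{n}}{5}.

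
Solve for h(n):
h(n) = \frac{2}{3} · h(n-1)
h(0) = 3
Pure geometric recurrence with ratio \frac{2}{3}.
By induction h(n) = h(0) · (\frac{2}{3})^n = 3 \left(\frac{2}{3}\right)^{n}.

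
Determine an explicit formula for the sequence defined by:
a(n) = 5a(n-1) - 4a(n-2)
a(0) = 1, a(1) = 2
Characteristic equation: x² - 5x + 4 = 0, which factors as (x - (1))(x - (4)) = 0.
Roots r₁ = 1, r₂ = 4 (distinct).
General solution: a(n) = A·(1)^n + B·(4)^n.
From a(0) = 1: A + B = 1.
From a(1) = 2: A + 4B = 2.
Solving: A = \frac{2}{3}, B = \frac{1}{3}.
So a(n) = \frac{4^{n}}{3} + \frac{2}{3}.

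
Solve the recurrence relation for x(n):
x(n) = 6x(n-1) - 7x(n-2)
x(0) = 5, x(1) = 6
Characteristic equation: x² - 6x + 7 = 0.
Discriminant Δ = (6)² + 4·(-7) = 8.
Roots r₁,₂ = (6 ± √8)/2, so r₁ = \sqrt{2} + 3, r₂ = 3 - \sqrt{2}.
General solution: x(n) = A·r₁^n + B·r₂^n.
From the initial conditions, A + B = 5 and r₁A + r₂B = 6.
Since r₁ - r₂ = √8: A = (6 - (5)r₂)/√8 = \frac{5}{2} - \frac{9 \sqrt{2}}{4}, and B = 5 - A = \frac{5}{2} + \frac{9 \sqrt{2}}{4}.
So x(n) = \left(\frac{5}{2} - \frac{9 \sqrt{2}}{4}\right)\left(\sqrt{2} + 3\right)^n + \left(\frac{5}{2} + \frac{9 \sqrt{2}}{4}\right)\left(3 - \sqrt{2}\right)^n.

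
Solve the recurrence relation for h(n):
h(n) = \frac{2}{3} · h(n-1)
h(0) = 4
Pure geometric recurrence with ratio \frac{2}{3}.
By induction h(n) = h(0) · (\frac{2}{3})^n = 4 \left(\frac{2}{3}\right)^{n}.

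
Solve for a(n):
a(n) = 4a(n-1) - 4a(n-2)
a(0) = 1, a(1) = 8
Characteristic equation: x² - 4x + 4 = 0, which is (x - (2))².
Repeated root r = 2.
General solution: a(n) = (A + Bn)·(2)^n.
From a(0) = 1: A = 1.
From a(1) = 8: (A + B)·(2) = 8 ⇒ B = 3.
So a(n) = \left(3 n + 1\right) \cdot (2)^n.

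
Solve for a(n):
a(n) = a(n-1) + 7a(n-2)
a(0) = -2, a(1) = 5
Characteristic equation: x² - x - 7 = 0.
Discriminant Δ = (1)² + 4·(7) = 29.
Roots r₁,₂ = (1 ± √29)/2, so r₁ = \frac{1}{2} + \frac{\sqrt{29}}{2}, r₂ = \frac{1}{2} - \frac{\sqrt{29}}{2}.
General solution: a(n) = A·r₁^n + B·r₂^n.
From the initial conditions, A + B = -2 and r₁A + r₂B = 5.
Since r₁ - r₂ = √29: A = (5 - (-2)r₂)/√29 = -1 + \frac{6 \sqrt{29}}{29}, and B = -2 - A = - \frac{6 \sqrt{29}}{29} - 1.
So a(n) = \left(-1 + \frac{6 \sqrt{29}}{29}\right)\left(\frac{1}{2} + \frac{\sqrt{29}}{2}\right)^n + \left(- \frac{6 \sqrt{29}}{29} - 1\right)\left(\frac{1}{2} - \frac{\sqrt{29}}{2}\right)^n.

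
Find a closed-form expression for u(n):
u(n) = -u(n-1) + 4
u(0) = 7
First-order linear non-homogeneous.
Homogeneous solution: u_h(n) = A·(-1)^n.
Try constant particular solution u_p = K: K = -K + 4 ⇒ K = 2.
General: u(n) = A·(-1)^n + 2.
Apply u(0) = 7: A + 2 = 7 ⇒ A = 5.
So u(n) = 5 \left(-1\right)^{n} + 2.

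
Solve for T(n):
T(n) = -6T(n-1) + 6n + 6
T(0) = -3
First-order linear with linear forcing.
Homogeneous solution: T_h(n) = A·(-6)^n.
Try particular T_p(n) = pn + q. Substituting:
  pn + q = -6(p(n-1) + q) + 6n + 6.
Matching the n-coefficient: p = -6p + 6 ⇒ p = \frac{6}{7}.
Matching constants: q = 6p - 6q + 6 ⇒ q = \frac{78}{49}.
General: T(n) = A·(-6)^n + \frac{6 n}{7} + \frac{78}{49}.
Apply T(0) = -3: A + \frac{78}{49} = -3 ⇒ A = - \frac{225}{49}.
So T(n) = - \frac{225 \left(-6\right)^{n}}{49} + \frac{6 n}{7} + \frac{78}{49}.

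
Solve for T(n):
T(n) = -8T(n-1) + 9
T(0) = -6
First-order linear non-homogeneous.
Homogeneous solution: T_h(n) = A·(-8)^n.
Try constant particular solution T_p = K: K = -8K + 9 ⇒ K = 1.
General: T(n) = A·(-8)^n + 1.
Apply T(0) = -6: A + 1 = -6 ⇒ A = -7.
So T(n) = 1 - 7 \left(-8\right)^{n}.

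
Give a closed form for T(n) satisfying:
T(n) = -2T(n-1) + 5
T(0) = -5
First-order linear non-homogeneous.
Homogeneous solution: T_h(n) = A·(-2)^n.
Try constant particular solution T_p = K: K = -2K + 5 ⇒ K = \frac{5}{3}.
General: T(n) = A·(-2)^n + \frac{5}{3}.
Apply T(0) = -5: A + \frac{5}{3} = -5 ⇒ A = - \frac{20}{3}.
So T(n) = \frac{5}{3} - \frac{20 \left(-2\right)^{n}}{3}.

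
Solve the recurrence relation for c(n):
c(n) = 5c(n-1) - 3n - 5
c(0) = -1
First-order linear with linear forcing.
Homogeneous solution: c_h(n) = A·(5)^n.
Try particular c_p(n) = pn + q. Substituting:
  pn + q = 5(p(n-1) + q) - 3n - 5.
Matching the n-coefficient: p = 5p - 3 ⇒ p = \frac{3}{4}.
Matching constants: q = -5p + 5q - 5 ⇒ q = \frac{35}{16}.
General: c(n) = A·(5)^n + \frac{3 n}{4} + \frac{35}{16}.
Apply c(0) = -1: A + \frac{35}{16} = -1 ⇒ A = - \frac{51}{16}.
So c(n) = - \frac{51 \cdot 5^{n}}{16} + \frac{3 n}{4} + \frac{35}{16}.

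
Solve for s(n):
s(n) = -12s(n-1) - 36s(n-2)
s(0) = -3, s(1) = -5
Characteristic equation: x² + 12x + 36 = 0, which is (x - (-6))².
Repeated root r = -6.
General solution: s(n) = (A + Bn)·(-6)^n.
From s(0) = -3: A = -3.
From s(1) = -5: (A + B)·(-6) = -5 ⇒ B = \frac{23}{6}.
So s(n) = \left(\frac{23 n}{6} - 3\right) \cdot (-6)^n.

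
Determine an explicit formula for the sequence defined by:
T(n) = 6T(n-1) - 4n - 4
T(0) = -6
First-order linear with linear forcing.
Homogeneous solution: T_h(n) = A·(6)^n.
Try particular T_p(n) = pn + q. Substituting:
  pn + q = 6(p(n-1) + q) - 4n - 4.
Matching the n-coefficient: p = 6p - 4 ⇒ p = \frac{4}{5}.
Matching constants: q = -6p + 6q - 4 ⇒ q = \frac{44}{25}.
General: T(n) = A·(6)^n + \frac{4 n}{5} + \frac{44}{25}.
Apply T(0) = -6: A + \frac{44}{25} = -6 ⇒ A = - \frac{194}{25}.
So T(n) = - \frac{194 \cdot 6^{n}}{25} + \frac{4 n}{5} + \frac{44}{25}.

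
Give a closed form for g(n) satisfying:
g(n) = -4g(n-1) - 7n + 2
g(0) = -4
First-order linear with linear forcing.
Homogeneous solution: g_h(n) = A·(-4)^n.
Try particular g_p(n) = pn + q. Substituting:
  pn + q = -4(p(n-1) + q) - 7n + 2.
Matching the n-coefficient: p = -4p - 7 ⇒ p = - \frac{7}{5}.
Matching constants: q = 4p - 4q + 2 ⇒ q = - \frac{18}{25}.
General: g(n) = A·(-4)^n - \frac{7 n}{5} - \frac{18}{25}.
Apply g(0) = -4: A - \frac{18}{25} = -4 ⇒ A = - \frac{82}{25}.
So g(n) = - \frac{82 \left(-4\right)^{n}}{25} - \frac{7 n}{5} - \frac{18}{25}.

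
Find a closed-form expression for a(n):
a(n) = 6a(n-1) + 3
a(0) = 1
First-order linear non-homogeneous.
Homogeneous solution: a_h(n) = A·(6)^n.
Try constant particular solution a_p = K: K = 6K + 3 ⇒ K = - \frac{3}{5}.
General: a(n) = A·(6)^n - \frac{3}{5}.
Apply a(0) = 1: A - \frac{3}{5} = 1 ⇒ A = \frac{8}{5}.
So a(n) = \frac{8 \cdot 6^{n}}{5} - \frac{3}{5}.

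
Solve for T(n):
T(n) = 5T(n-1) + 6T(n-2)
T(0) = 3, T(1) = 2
Characteristic equation: x² - 5x - 6 = 0, which factors as (x - (-1))(x - (6)) = 0.
Roots r₁ = -1, r₂ = 6 (distinct).
General solution: T(n) = A·(-1)^n + B·(6)^n.
From T(0) = 3: A + B = 3.
From T(1) = 2: -A + 6B = 2.
Solving: A = \frac{16}{7}, B = \frac{5}{7}.
So T(n) = \frac{16 \left(-1\right)^{n}}{7} + \frac{5 \cdot 6^{n}}{7}.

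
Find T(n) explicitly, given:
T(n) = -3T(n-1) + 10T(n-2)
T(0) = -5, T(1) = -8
Characteristic equation: x² + 3x - 10 = 0, which factors as (x - (2))(x - (-5)) = 0.
Roots r₁ = 2, r₂ = -5 (distinct).
General solution: T(n) = A·(2)^n + B·(-5)^n.
From T(0) = -5: A + B = -5.
From T(1) = -8: 2A - 5B = -8.
Solving: A = - \frac{33}{7}, B = - \frac{2}{7}.
So T(n) = - \frac{2 \left(-5\right)^{n}}{7} - \frac{33 \cdot 2^{n}}{7}.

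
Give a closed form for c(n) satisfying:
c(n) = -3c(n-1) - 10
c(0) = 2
First-order linear non-homogeneous.
Homogeneous solution: c_h(n) = A·(-3)^n.
Try constant particular solution c_p = K: K = -3K - 10 ⇒ K = - \frac{5}{2}.
General: c(n) = A·(-3)^n - \frac{5}{2}.
Apply c(0) = 2: A - \frac{5}{2} = 2 ⇒ A = \frac{9}{2}.
So c(n) = \frac{9 \left(-3\right)^{n}}{2} - \frac{5}{2}.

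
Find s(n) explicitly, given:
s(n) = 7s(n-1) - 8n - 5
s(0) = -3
First-order linear with linear forcing.
Homogeneous solution: s_h(n) = A·(7)^n.
Try particular s_p(n) = pn + q. Substituting:
  pn + q = 7(p(n-1) + q) - 8n - 5.
Matching the n-coefficient: p = 7p - 8 ⇒ p = \frac{4}{3}.
Matching constants: q = -7p + 7q - 5 ⇒ q = \frac{43}{18}.
General: s(n) = A·(7)^n + \frac{4 n}{3} + \frac{43}{18}.
Apply s(0) = -3: A + \frac{43}{18} = -3 ⇒ A = - \frac{97}{18}.
So s(n) = - \frac{97 \cdot 7^{n}}{18} + \frac{4 n}{3} + \frac{43}{18}.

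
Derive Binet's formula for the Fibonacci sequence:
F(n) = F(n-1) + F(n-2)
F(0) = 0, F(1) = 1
This is the Fibonacci sequence.
Characteristic equation: x² - x - 1 = 0; roots r₁ = \frac{1}{2} + \frac{\sqrt{5}}{2}, r₂ = \frac{1}{2} - \frac{\sqrt{5}}{2}.
General: F(n) = A·r₁^n + B·r₂^n. Solving with F(0)=0, F(1)=1 gives A = \frac{\sqrt{5}}{5}, B = - \frac{\sqrt{5}}{5}.
So F(n) = \frac{2^{- n} \sqrt{5} \left(- \left(1 - \sqrt{5}\right)^{n} + \left(1 + \sqrt{5}\right)^{n}\right)}{5}.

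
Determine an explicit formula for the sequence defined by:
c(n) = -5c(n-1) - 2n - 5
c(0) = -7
First-order linear with linear forcing.
Homogeneous solution: c_h(n) = A·(-5)^n.
Try particular c_p(n) = pn + q. Substituting:
  pn + q = -5(p(n-1) + q) - 2n - 5.
Matching the n-coefficient: p = -5p - 2 ⇒ p = - \frac{1}{3}.
Matching constants: q = 5p - 5q - 5 ⇒ q = - \frac{10}{9}.
General: c(n) = A·(-5)^n - \frac{n}{3} - \frac{10}{9}.
Apply c(0) = -7: A - \frac{10}{9} = -7 ⇒ A = - \frac{53}{9}.
So c(n) = - \frac{53 \left(-5\right)^{n}}{9} - \frac{n}{3} - \frac{10}{9}.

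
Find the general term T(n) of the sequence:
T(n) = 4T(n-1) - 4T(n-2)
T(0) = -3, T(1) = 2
Characteristic equation: x² - 4x + 4 = 0, which is (x - (2))².
Repeated root r = 2.
General solution: T(n) = (A + Bn)·(2)^n.
From T(0) = -3: A = -3.
From T(1) = 2: (A + B)·(2) = 2 ⇒ B = 4.
So T(n) = \left(4 n - 3\right) \cdot (2)^n.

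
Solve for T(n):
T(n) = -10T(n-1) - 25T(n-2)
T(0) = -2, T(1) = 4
Characteristic equation: x² + 10x + 25 = 0, which is (x - (-5))².
Repeated root r = -5.
General solution: T(n) = (A + Bn)·(-5)^n.
From T(0) = -2: A = -2.
From T(1) = 4: (A + B)·(-5) = 4 ⇒ B = \frac{6}{5}.
So T(n) = \left(\frac{6 n}{5} - 2\right) \cdot (-5)^n.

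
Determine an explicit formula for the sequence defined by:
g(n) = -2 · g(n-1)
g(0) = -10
Pure geometric recurrence with ratio -2.
By induction g(n) = g(0) · (-2)^n = - 10 \left(-2\right)^{n}.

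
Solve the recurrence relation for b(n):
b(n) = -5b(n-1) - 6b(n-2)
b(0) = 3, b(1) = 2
Characteristic equation: x² + 5x + 6 = 0, which factors as (x - (-3))(x - (-2)) = 0.
Roots r₁ = -3, r₂ = -2 (distinct).
General solution: b(n) = A·(-3)^n + B·(-2)^n.
From b(0) = 3: A + B = 3.
From b(1) = 2: -3A - 2B = 2.
Solving: A = -8, B = 11.
So b(n) = 11 \left(-2\right)^{n} - 8 \left(-3\right)^{n}.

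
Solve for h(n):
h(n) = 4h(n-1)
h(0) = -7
This is a homogeneous first-order recurrence with ratio 4.
By induction h(n) = h(0) · (4)^n = - 7 \cdot 4^{n}.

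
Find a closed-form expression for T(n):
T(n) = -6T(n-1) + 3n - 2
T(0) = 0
First-order linear with linear forcing.
Homogeneous solution: T_h(n) = A·(-6)^n.
Try particular T_p(n) = pn + q. Substituting:
  pn + q = -6(p(n-1) + q) + 3n - 2.
Matching the n-coefficient: p = -6p + 3 ⇒ p = \frac{3}{7}.
Matching constants: q = 6p - 6q - 2 ⇒ q = \frac{4}{49}.
General: T(n) = A·(-6)^n + \frac{3 n}{7} + \frac{4}{49}.
Apply T(0) = 0: A + \frac{4}{49} = 0 ⇒ A = - \frac{4}{49}.
So T(n) = - \frac{4 \left(-6\right)^{n}}{49} + \frac{3 n}{7} + \frac{4}{49}.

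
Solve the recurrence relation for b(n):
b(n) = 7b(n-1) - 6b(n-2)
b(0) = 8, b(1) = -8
Characteristic equation: x² - 7x + 6 = 0, which factors as (x - (1))(x - (6)) = 0.
Roots r₁ = 1, r₂ = 6 (distinct).
General solution: b(n) = A·(1)^n + B·(6)^n.
From b(0) = 8: A + B = 8.
From b(1) = -8: A + 6B = -8.
Solving: A = \frac{56}{5}, B = - \frac{16}{5}.
So b(n) = \frac{56}{5} - \frac{16 \cdot 6^{n}}{5}.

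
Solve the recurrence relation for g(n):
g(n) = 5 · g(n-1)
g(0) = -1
Pure geometric recurrence with ratio 5.
By induction g(n) = g(0) · (5)^n = - 5^{n}.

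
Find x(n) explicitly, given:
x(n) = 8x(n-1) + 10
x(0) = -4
First-order linear non-homogeneous.
Homogeneous solution: x_h(n) = A·(8)^n.
Try constant particular solution x_p = K: K = 8K + 10 ⇒ K = - \frac{10}{7}.
General: x(n) = A·(8)^n - \frac{10}{7}.
Apply x(0) = -4: A - \frac{10}{7} = -4 ⇒ A = - \frac{18}{7}.
So x(n) = - \frac{18 \cdot 8^{n}}{7} - \frac{10}{7}.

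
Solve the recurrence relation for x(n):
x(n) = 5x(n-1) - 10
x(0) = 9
First-order linear non-homogeneous.
Homogeneous solution: x_h(n) = A·(5)^n.
Try constant particular solution x_p = K: K = 5K - 10 ⇒ K = \frac{5}{2}.
General: x(n) = A·(5)^n + \frac{5}{2}.
Apply x(0) = 9: A + \frac{5}{2} = 9 ⇒ A = \frac{13}{2}.
So x(n) = \frac{13 \cdot 5^{n}}{2} + \frac{5}{2}.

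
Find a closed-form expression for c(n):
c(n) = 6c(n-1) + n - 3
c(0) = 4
First-order linear with linear forcing.
Homogeneous solution: c_h(n) = A·(6)^n.
Try particular c_p(n) = pn + q. Substituting:
  pn + q = 6(p(n-1) + q) + n - 3.
Matching the n-coefficient: p = 6p + 1 ⇒ p = - \frac{1}{5}.
Matching constants: q = -6p + 6q - 3 ⇒ q = \frac{9}{25}.
General: c(n) = A·(6)^n - \frac{n}{5} + \frac{9}{25}.
Apply c(0) = 4: A + \frac{9}{25} = 4 ⇒ A = \frac{91}{25}.
So c(n) = \frac{91 \cdot 6^{n}}{25} - \frac{n}{5} + \frac{9}{25}.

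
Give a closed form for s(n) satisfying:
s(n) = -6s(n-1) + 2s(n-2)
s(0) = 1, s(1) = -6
Characteristic equation: x² + 6x - 2 = 0.
Discriminant Δ = (-6)² + 4·(2) = 44.
Roots r₁,₂ = (-6 ± √44)/2, so r₁ = -3 + \sqrt{11}, r₂ = - \sqrt{11} - 3.
General solution: s(n) = A·r₁^n + B·r₂^n.
From the initial conditions, A + B = 1 and r₁A + r₂B = -6.
Since r₁ - r₂ = √44: A = (-6 - (1)r₂)/√44 = \frac{1}{2} - \frac{3 \sqrt{11}}{22}, and B = 1 - A = \frac{3 \sqrt{11}}{22} + \frac{1}{2}.
So s(n) = \left(\frac{1}{2} - \frac{3 \sqrt{11}}{22}\right)\left(-3 + \sqrt{11}\right)^n + \left(\frac{3 \sqrt{11}}{22} + \frac{1}{2}\right)\left(- \sqrt{11} - 3\right)^n.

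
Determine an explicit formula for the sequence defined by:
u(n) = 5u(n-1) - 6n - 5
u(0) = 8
First-order linear with linear forcing.
Homogeneous solution: u_h(n) = A·(5)^n.
Try particular u_p(n) = pn + q. Substituting:
  pn + q = 5(p(n-1) + q) - 6n - 5.
Matching the n-coefficient: p = 5p - 6 ⇒ p = \frac{3}{2}.
Matching constants: q = -5p + 5q - 5 ⇒ q = \frac{25}{8}.
General: u(n) = A·(5)^n + \frac{3 n}{2} + \frac{25}{8}.
Apply u(0) = 8: A + \frac{25}{8} = 8 ⇒ A = \frac{39}{8}.
So u(n) = \frac{39 \cdot 5^{n}}{8} + \frac{3 n}{2} + \frac{25}{8}.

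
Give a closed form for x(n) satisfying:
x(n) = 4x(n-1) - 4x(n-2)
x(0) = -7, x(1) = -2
Characteristic equation: x² - 4x + 4 = 0, which is (x - (2))².
Repeated root r = 2.
General solution: x(n) = (A + Bn)·(2)^n.
From x(0) = -7: A = -7.
From x(1) = -2: (A + B)·(2) = -2 ⇒ B = 6.
So x(n) = \left(6 n - 7\right) \cdot (2)^n.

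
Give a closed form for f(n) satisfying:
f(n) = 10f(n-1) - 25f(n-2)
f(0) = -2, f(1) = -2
Characteristic equation: x² - 10x + 25 = 0, which is (x - (5))².
Repeated root r = 5.
General solution: f(n) = (A + Bn)·(5)^n.
From f(0) = -2: A = -2.
From f(1) = -2: (A + B)·(5) = -2 ⇒ B = \frac{8}{5}.
So f(n) = \left(\frac{8 n}{5} - 2\right) \cdot (5)^n.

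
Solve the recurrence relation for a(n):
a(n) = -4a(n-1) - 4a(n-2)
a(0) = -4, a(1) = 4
Characteristic equation: x² + 4x + 4 = 0, which is (x - (-2))².
Repeated root r = -2.
General solution: a(n) = (A + Bn)·(-2)^n.
From a(0) = -4: A = -4.
From a(1) = 4: (A + B)·(-2) = 4 ⇒ B = 2.
So a(n) = \left(2 n - 4\right) \cdot (-2)^n.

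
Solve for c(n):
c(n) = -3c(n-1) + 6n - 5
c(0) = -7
First-order linear with linear forcing.
Homogeneous solution: c_h(n) = A·(-3)^n.
Try particular c_p(n) = pn + q. Substituting:
  pn + q = -3(p(n-1) + q) + 6n - 5.
Matching the n-coefficient: p = -3p + 6 ⇒ p = \frac{3}{2}.
Matching constants: q = 3p - 3q - 5 ⇒ q = - \frac{1}{8}.
General: c(n) = A·(-3)^n + \frac{3 n}{2} - \frac{1}{8}.
Apply c(0) = -7: A - \frac{1}{8} = -7 ⇒ A = - \frac{55}{8}.
So c(n) = - \frac{55 \left(-3\right)^{n}}{8} + \frac{3 n}{2} - \frac{1}{8}.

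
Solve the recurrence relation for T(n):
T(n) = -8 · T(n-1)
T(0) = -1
Pure geometric recurrence with ratio -8.
By induction T(n) = T(0) · (-8)^n = - \left(-8\right)^{n}.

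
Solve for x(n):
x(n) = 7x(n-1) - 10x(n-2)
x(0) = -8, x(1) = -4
Characteristic equation: x² - 7x + 10 = 0, which factors as (x - (5))(x - (2)) = 0.
Roots r₁ = 5, r₂ = 2 (distinct).
General solution: x(n) = A·(5)^n + B·(2)^n.
From x(0) = -8: A + B = -8.
From x(1) = -4: 5A + 2B = -4.
Solving: A = 4, B = -12.
So x(n) = - 12 \cdot 2^{n} + 4 \cdot 5^{n}.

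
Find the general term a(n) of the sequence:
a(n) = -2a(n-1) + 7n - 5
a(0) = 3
First-order linear with linear forcing.
Homogeneous solution: a_h(n) = A·(-2)^n.
Try particular a_p(n) = pn + q. Substituting:
  pn + q = -2(p(n-1) + q) + 7n - 5.
Matching the n-coefficient: p = -2p + 7 ⇒ p = \frac{7}{3}.
Matching constants: q = 2p - 2q - 5 ⇒ q = - \frac{1}{9}.
General: a(n) = A·(-2)^n + \frac{7 n}{3} - \frac{1}{9}.
Apply a(0) = 3: A - \frac{1}{9} = 3 ⇒ A = \frac{28}{9}.
So a(n) = \frac{28 \left(-2\right)^{n}}{9} + \frac{7 n}{3} - \frac{1}{9}.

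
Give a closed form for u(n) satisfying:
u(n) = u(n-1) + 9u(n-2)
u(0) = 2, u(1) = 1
Characteristic equation: x² - x - 9 = 0.
Discriminant Δ = (1)² + 4·(9) = 37.
Roots r₁,₂ = (1 ± √37)/2, so r₁ = \frac{1}{2} + \frac{\sqrt{37}}{2}, r₂ = \frac{1}{2} - \frac{\sqrt{37}}{2}.
General solution: u(n) = A·r₁^n + B·r₂^n.
From the initial conditions, A + B = 2 and r₁A + r₂B = 1.
Since r₁ - r₂ = √37: A = (1 - (2)r₂)/√37 = 1, and B = 2 - A = 1.
So u(n) = \left(1\right)\left(\frac{1}{2} + \frac{\sqrt{37}}{2}\right)^n + \left(1\right)\left(\frac{1}{2} - \frac{\sqrt{37}}{2}\right)^n.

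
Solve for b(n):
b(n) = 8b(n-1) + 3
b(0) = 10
First-order linear non-homogeneous.
Homogeneous solution: b_h(n) = A·(8)^n.
Try constant particular solution b_p = K: K = 8K + 3 ⇒ K = - \frac{3}{7}.
General: b(n) = A·(8)^n - \frac{3}{7}.
Apply b(0) = 10: A - \frac{3}{7} = 10 ⇒ A = \frac{73}{7}.
So b(n) = \frac{73 \cdot 8^{n}}{7} - \frac{3}{7}.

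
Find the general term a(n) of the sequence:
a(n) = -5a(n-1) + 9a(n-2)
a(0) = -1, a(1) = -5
Characteristic equation: x² + 5x - 9 = 0.
Discriminant Δ = (-5)² + 4·(9) = 61.
Roots r₁,₂ = (-5 ± √61)/2, so r₁ = - \frac{5}{2} + \frac{\sqrt{61}}{2}, r₂ = - \frac{\sqrt{61}}{2} - \frac{5}{2}.
General solution: a(n) = A·r₁^n + B·r₂^n.
From the initial conditions, A + B = -1 and r₁A + r₂B = -5.
Since r₁ - r₂ = √61: A = (-5 - (-1)r₂)/√61 = - \frac{15 \sqrt{61}}{122} - \frac{1}{2}, and B = -1 - A = - \frac{1}{2} + \frac{15 \sqrt{61}}{122}.
So a(n) = \left(- \frac{15 \sqrt{61}}{122} - \frac{1}{2}\right)\left(- \frac{5}{2} + \frac{\sqrt{61}}{2}\right)^n + \left(- \frac{1}{2} + \frac{15 \sqrt{61}}{122}\right)\left(- \frac{\sqrt{61}}{2} - \frac{5}{2}\right)^n.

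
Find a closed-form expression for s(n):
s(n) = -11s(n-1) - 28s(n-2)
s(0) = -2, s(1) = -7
Characteristic equation: x² + 11x + 28 = 0, which factors as (x - (-4))(x - (-7)) = 0.
Roots r₁ = -4, r₂ = -7 (distinct).
General solution: s(n) = A·(-4)^n + B·(-7)^n.
From s(0) = -2: A + B = -2.
From s(1) = -7: -4A - 7B = -7.
Solving: A = -7, B = 5.
So s(n) = - 7 \left(-4\right)^{n} + 5 \left(-7\right)^{n}.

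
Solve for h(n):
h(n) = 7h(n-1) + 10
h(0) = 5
First-order linear non-homogeneous.
Homogeneous solution: h_h(n) = A·(7)^n.
Try constant particular solution h_p = K: K = 7K + 10 ⇒ K = - \frac{5}{3}.
General: h(n) = A·(7)^n - \frac{5}{3}.
Apply h(0) = 5: A - \frac{5}{3} = 5 ⇒ A = \frac{20}{3}.
So h(n) = \frac{20 \cdot 7^{n}}{3} - \frac{5}{3}.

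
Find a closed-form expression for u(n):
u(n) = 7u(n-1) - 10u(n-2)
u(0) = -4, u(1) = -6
Characteristic equation: x² - 7x + 10 = 0, which factors as (x - (2))(x - (5)) = 0.
Roots r₁ = 2, r₂ = 5 (distinct).
General solution: u(n) = A·(2)^n + B·(5)^n.
From u(0) = -4: A + B = -4.
From u(1) = -6: 2A + 5B = -6.
Solving: A = - \frac{14}{3}, B = \frac{2}{3}.
So u(n) = - \frac{14 \cdot 2^{n}}{3} + \frac{2 \cdot 5^{n}}{3}.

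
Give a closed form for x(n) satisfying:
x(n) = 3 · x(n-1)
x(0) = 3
Pure geometric recurrence with ratio 3.
By induction x(n) = x(0) · (3)^n = 3 \cdot 3^{n}.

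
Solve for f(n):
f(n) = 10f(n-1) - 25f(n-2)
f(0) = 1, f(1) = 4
Characteristic equation: x² - 10x + 25 = 0, which is (x - (5))².
Repeated root r = 5.
General solution: f(n) = (A + Bn)·(5)^n.
From f(0) = 1: A = 1.
From f(1) = 4: (A + B)·(5) = 4 ⇒ B = - \frac{1}{5}.
So f(n) = \left(1 - \frac{n}{5}\right) \cdot (5)^n.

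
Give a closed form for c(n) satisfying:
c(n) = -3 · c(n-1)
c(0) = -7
Pure geometric recurrence with ratio -3.
By induction c(n) = c(0) · (-3)^n = - 7 \left(-3\right)^{n}.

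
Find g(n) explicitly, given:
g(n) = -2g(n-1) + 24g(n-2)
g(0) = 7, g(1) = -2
Characteristic equation: x² + 2x - 24 = 0, which factors as (x - (4))(x - (-6)) = 0.
Roots r₁ = 4, r₂ = -6 (distinct).
General solution: g(n) = A·(4)^n + B·(-6)^n.
From g(0) = 7: A + B = 7.
From g(1) = -2: 4A - 6B = -2.
Solving: A = 4, B = 3.
So g(n) = 3 \left(-6\right)^{n} + 4 \cdot 4^{n}.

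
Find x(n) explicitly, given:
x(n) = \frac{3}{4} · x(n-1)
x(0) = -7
Pure geometric recurrence with ratio \frac{3}{4}.
By induction x(n) = x(0) · (\frac{3}{4})^n = - 7 \left(\frac{3}{4}\right)^{n}.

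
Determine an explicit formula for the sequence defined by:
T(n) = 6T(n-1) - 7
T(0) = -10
First-order linear non-homogeneous.
Homogeneous solution: T_h(n) = A·(6)^n.
Try constant particular solution T_p = K: K = 6K - 7 ⇒ K = \frac{7}{5}.
General: T(n) = A·(6)^n + \frac{7}{5}.
Apply T(0) = -10: A + \frac{7}{5} = -10 ⇒ A = - \frac{57}{5}.
So T(n) = \frac{7}{5} - \frac{57 \cdot 6^{n}}{5}.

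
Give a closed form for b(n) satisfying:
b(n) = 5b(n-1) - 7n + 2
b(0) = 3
First-order linear with linear forcing.
Homogeneous solution: b_h(n) = A·(5)^n.
Try particular b_p(n) = pn + q. Substituting:
  pn + q = 5(p(n-1) + q) - 7n + 2.
Matching the n-coefficient: p = 5p - 7 ⇒ p = \frac{7}{4}.
Matching constants: q = -5p + 5q + 2 ⇒ q = \frac{27}{16}.
General: b(n) = A·(5)^n + \frac{7 n}{4} + \frac{27}{16}.
Apply b(0) = 3: A + \frac{27}{16} = 3 ⇒ A = \frac{21}{16}.
So b(n) = \frac{21 \cdot 5^{n}}{16} + \frac{7 n}{4} + \frac{27}{16}.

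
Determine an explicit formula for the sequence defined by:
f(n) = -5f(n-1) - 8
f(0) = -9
First-order linear non-homogeneous.
Homogeneous solution: f_h(n) = A·(-5)^n.
Try constant particular solution f_p = K: K = -5K - 8 ⇒ K = - \frac{4}{3}.
General: f(n) = A·(-5)^n - \frac{4}{3}.
Apply f(0) = -9: A - \frac{4}{3} = -9 ⇒ A = - \frac{23}{3}.
So f(n) = - \frac{23 \left(-5\right)^{n}}{3} - \frac{4}{3}.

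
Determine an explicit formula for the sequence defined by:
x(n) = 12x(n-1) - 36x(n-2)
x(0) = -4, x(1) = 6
Characteristic equation: x² - 12x + 36 = 0, which is (x - (6))².
Repeated root r = 6.
General solution: x(n) = (A + Bn)·(6)^n.
From x(0) = -4: A = -4.
From x(1) = 6: (A + B)·(6) = 6 ⇒ B = 5.
So x(n) = \left(5 n - 4\right) \cdot (6)^n.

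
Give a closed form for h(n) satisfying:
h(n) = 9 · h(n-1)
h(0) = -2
Pure geometric recurrence with ratio 9.
By induction h(n) = h(0) · (9)^n = - 2 \cdot 9^{n}.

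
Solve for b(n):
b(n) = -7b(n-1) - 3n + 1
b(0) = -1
First-order linear with linear forcing.
Homogeneous solution: b_h(n) = A·(-7)^n.
Try particular b_p(n) = pn + q. Substituting:
  pn + q = -7(p(n-1) + q) - 3n + 1.
Matching the n-coefficient: p = -7p - 3 ⇒ p = - \frac{3}{8}.
Matching constants: q = 7p - 7q + 1 ⇒ q = - \frac{13}{64}.
General: b(n) = A·(-7)^n - \frac{3 n}{8} - \frac{13}{64}.
Apply b(0) = -1: A - \frac{13}{64} = -1 ⇒ A = - \frac{51}{64}.
So b(n) = - \frac{51 \left(-7\right)^{n}}{64} - \frac{3 n}{8} - \frac{13}{64}.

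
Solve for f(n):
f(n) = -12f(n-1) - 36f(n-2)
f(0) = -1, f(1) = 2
Characteristic equation: x² + 12x + 36 = 0, which is (x - (-6))².
Repeated root r = -6.
General solution: f(n) = (A + Bn)·(-6)^n.
From f(0) = -1: A = -1.
From f(1) = 2: (A + B)·(-6) = 2 ⇒ B = \frac{2}{3}.
So f(n) = \left(\frac{2 n}{3} - 1\right) \cdot (-6)^n.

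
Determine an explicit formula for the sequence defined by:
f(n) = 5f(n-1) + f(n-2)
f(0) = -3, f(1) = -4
Characteristic equation: x² - 5x - 1 = 0.
Discriminant Δ = (5)² + 4·(1) = 29.
Roots r₁,₂ = (5 ± √29)/2, so r₁ = \frac{5}{2} + \frac{\sqrt{29}}{2}, r₂ = \frac{5}{2} - \frac{\sqrt{29}}{2}.
General solution: f(n) = A·r₁^n + B·r₂^n.
From the initial conditions, A + B = -3 and r₁A + r₂B = -4.
Since r₁ - r₂ = √29: A = (-4 - (-3)r₂)/√29 = - \frac{3}{2} + \frac{7 \sqrt{29}}{58}, and B = -3 - A = - \frac{3}{2} - \frac{7 \sqrt{29}}{58}.
So f(n) = \left(- \frac{3}{2} + \frac{7 \sqrt{29}}{58}\right)\left(\frac{5}{2} + \frac{\sqrt{29}}{2}\right)^n + \left(- \frac{3}{2} - \frac{7 \sqrt{29}}{58}\right)\left(\frac{5}{2} - \frac{\sqrt{29}}{2}\right)^n.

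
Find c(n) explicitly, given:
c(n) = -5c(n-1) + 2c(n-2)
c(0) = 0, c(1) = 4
Characteristic equation: x² + 5x - 2 = 0.
Discriminant Δ = (-5)² + 4·(2) = 33.
Roots r₁,₂ = (-5 ± √33)/2, so r₁ = - \frac{5}{2} + \frac{\sqrt{33}}{2}, r₂ = - \frac{\sqrt{33}}{2} - \frac{5}{2}.
General solution: c(n) = A·r₁^n + B·r₂^n.
From the initial conditions, A + B = 0 and r₁A + r₂B = 4.
Since r₁ - r₂ = √33: A = (4 - (0)r₂)/√33 = \frac{4 \sqrt{33}}{33}, and B = 0 - A = - \frac{4 \sqrt{33}}{33}.
So c(n) = \left(\frac{4 \sqrt{33}}{33}\right)\left(- \frac{5}{2} + \frac{\sqrt{33}}{2}\right)^n + \left(- \frac{4 \sqrt{33}}{33}\right)\left(- \frac{\sqrt{33}}{2} - \frac{5}{2}\right)^n.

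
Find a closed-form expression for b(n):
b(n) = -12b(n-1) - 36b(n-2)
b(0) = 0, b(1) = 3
Characteristic equation: x² + 12x + 36 = 0, which is (x - (-6))².
Repeated root r = -6.
General solution: b(n) = (A + Bn)·(-6)^n.
From b(0) = 0: A = 0.
From b(1) = 3: (A + B)·(-6) = 3 ⇒ B = - \frac{1}{2}.
So b(n) = \left(- \frac{n}{2}\right) \cdot (-6)^n.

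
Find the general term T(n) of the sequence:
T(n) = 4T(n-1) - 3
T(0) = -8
First-order linear non-homogeneous.
Homogeneous solution: T_h(n) = A·(4)^n.
Try constant particular solution T_p = K: K = 4K - 3 ⇒ K = 1.
General: T(n) = A·(4)^n + 1.
Apply T(0) = -8: A + 1 = -8 ⇒ A = -9.
So T(n) = 1 - 9 \cdot 4^{n}.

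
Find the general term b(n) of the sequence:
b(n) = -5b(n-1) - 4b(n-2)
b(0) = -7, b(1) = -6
Characteristic equation: x² + 5x + 4 = 0, which factors as (x - (-1))(x - (-4)) = 0.
Roots r₁ = -1, r₂ = -4 (distinct).
General solution: b(n) = A·(-1)^n + B·(-4)^n.
From b(0) = -7: A + B = -7.
From b(1) = -6: -A - 4B = -6.
Solving: A = - \frac{34}{3}, B = \frac{13}{3}.
So b(n) = - \frac{34 \left(-1\right)^{n}}{3} + \frac{13 \left(-4\right)^{n}}{3}.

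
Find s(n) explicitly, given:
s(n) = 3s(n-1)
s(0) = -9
This is a homogeneous first-order recurrence with ratio 3.
By induction s(n) = s(0) · (3)^n = - 9 \cdot 3^{n}.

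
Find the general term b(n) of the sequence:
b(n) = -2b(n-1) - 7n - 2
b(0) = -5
First-order linear with linear forcing.
Homogeneous solution: b_h(n) = A·(-2)^n.
Try particular b_p(n) = pn + q. Substituting:
  pn + q = -2(p(n-1) + q) - 7n - 2.
Matching the n-coefficient: p = -2p - 7 ⇒ p = - \frac{7}{3}.
Matching constants: q = 2p - 2q - 2 ⇒ q = - \frac{20}{9}.
General: b(n) = A·(-2)^n - \frac{7 n}{3} - \frac{20}{9}.
Apply b(0) = -5: A - \frac{20}{9} = -5 ⇒ A = - \frac{25}{9}.
So b(n) = - \frac{25 \left(-2\right)^{n}}{9} - \frac{7 n}{3} - \frac{20}{9}.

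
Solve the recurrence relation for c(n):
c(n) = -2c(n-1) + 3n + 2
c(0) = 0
First-order linear with linear forcing.
Homogeneous solution: c_h(n) = A·(-2)^n.
Try particular c_p(n) = pn + q. Substituting:
  pn + q = -2(p(n-1) + q) + 3n + 2.
Matching the n-coefficient: p = -2p + 3 ⇒ p = 1.
Matching constants: q = 2p - 2q + 2 ⇒ q = \frac{4}{3}.
General: c(n) = A·(-2)^n + n + \frac{4}{3}.
Apply c(0) = 0: A + \frac{4}{3} = 0 ⇒ A = - \frac{4}{3}.
So c(n) = - \frac{4 \left(-2\right)^{n}}{3} + n + \frac{4}{3}.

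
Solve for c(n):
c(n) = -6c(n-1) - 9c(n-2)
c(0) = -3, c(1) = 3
Characteristic equation: x² + 6x + 9 = 0, which is (x - (-3))².
Repeated root r = -3.
General solution: c(n) = (A + Bn)·(-3)^n.
From c(0) = -3: A = -3.
From c(1) = 3: (A + B)·(-3) = 3 ⇒ B = 2.
So c(n) = \left(2 n - 3\right) \cdot (-3)^n.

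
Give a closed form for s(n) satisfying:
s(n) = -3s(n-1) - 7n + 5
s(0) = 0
First-order linear with linear forcing.
Homogeneous solution: s_h(n) = A·(-3)^n.
Try particular s_p(n) = pn + q. Substituting:
  pn + q = -3(p(n-1) + q) - 7n + 5.
Matching the n-coefficient: p = -3p - 7 ⇒ p = - \frac{7}{4}.
Matching constants: q = 3p - 3q + 5 ⇒ q = - \frac{1}{16}.
General: s(n) = A·(-3)^n - \frac{7 n}{4} - \frac{1}{16}.
Apply s(0) = 0: A - \frac{1}{16} = 0 ⇒ A = \frac{1}{16}.
So s(n) = \frac{\left(-3\right)^{n}}{16} - \frac{7 n}{4} - \frac{1}{16}.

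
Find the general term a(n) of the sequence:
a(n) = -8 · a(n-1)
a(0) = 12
Pure geometric recurrence with ratio -8.
By induction a(n) = a(0) · (-8)^n = 12 \left(-8\right)^{n}.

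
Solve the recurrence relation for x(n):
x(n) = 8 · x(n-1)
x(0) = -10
Pure geometric recurrence with ratio 8.
By induction x(n) = x(0) · (8)^n = - 10 \cdot 8^{n}.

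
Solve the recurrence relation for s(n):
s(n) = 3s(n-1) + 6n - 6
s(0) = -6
First-order linear with linear forcing.
Homogeneous solution: s_h(n) = A·(3)^n.
Try particular s_p(n) = pn + q. Substituting:
  pn + q = 3(p(n-1) + q) + 6n - 6.
Matching the n-coefficient: p = 3p + 6 ⇒ p = -3.
Matching constants: q = -3p + 3q - 6 ⇒ q = - \frac{3}{2}.
General: s(n) = A·(3)^n - 3 n - \frac{3}{2}.
Apply s(0) = -6: A - \frac{3}{2} = -6 ⇒ A = - \frac{9}{2}.
So s(n) = - \frac{9 \cdot 3^{n}}{2} - 3 n - \frac{3}{2}.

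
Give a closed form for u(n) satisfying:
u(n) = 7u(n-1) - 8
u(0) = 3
First-order linear non-homogeneous.
Homogeneous solution: u_h(n) = A·(7)^n.
Try constant particular solution u_p = K: K = 7K - 8 ⇒ K = \frac{4}{3}.
General: u(n) = A·(7)^n + \frac{4}{3}.
Apply u(0) = 3: A + \frac{4}{3} = 3 ⇒ A = \frac{5}{3}.
So u(n) = \frac{5 \cdot 7^{n}}{3} + \frac{4}{3}.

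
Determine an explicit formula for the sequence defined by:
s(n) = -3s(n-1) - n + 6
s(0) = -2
First-order linear with linear forcing.
Homogeneous solution: s_h(n) = A·(-3)^n.
Try particular s_p(n) = pn + q. Substituting:
  pn + q = -3(p(n-1) + q) - n + 6.
Matching the n-coefficient: p = -3p - 1 ⇒ p = - \frac{1}{4}.
Matching constants: q = 3p - 3q + 6 ⇒ q = \frac{21}{16}.
General: s(n) = A·(-3)^n - \frac{n}{4} + \frac{21}{16}.
Apply s(0) = -2: A + \frac{21}{16} = -2 ⇒ A = - \frac{53}{16}.
So s(n) = - \frac{53 \left(-3\right)^{n}}{16} - \frac{n}{4} + \frac{21}{16}.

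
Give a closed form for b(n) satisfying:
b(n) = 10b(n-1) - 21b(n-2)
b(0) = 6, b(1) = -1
Characteristic equation: x² - 10x + 21 = 0, which factors as (x - (3))(x - (7)) = 0.
Roots r₁ = 3, r₂ = 7 (distinct).
General solution: b(n) = A·(3)^n + B·(7)^n.
From b(0) = 6: A + B = 6.
From b(1) = -1: 3A + 7B = -1.
Solving: A = \frac{43}{4}, B = - \frac{19}{4}.
So b(n) = \frac{43 \cdot 3^{n}}{4} - \frac{19 \cdot 7^{n}}{4}.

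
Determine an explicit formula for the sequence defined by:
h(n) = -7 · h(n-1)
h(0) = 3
Pure geometric recurrence with ratio -7.
By induction h(n) = h(0) · (-7)^n = 3 \left(-7\right)^{n}.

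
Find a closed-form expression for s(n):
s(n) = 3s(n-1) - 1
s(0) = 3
First-order linear non-homogeneous.
Homogeneous solution: s_h(n) = A·(3)^n.
Try constant particular solution s_p = K: K = 3K - 1 ⇒ K = \frac{1}{2}.
General: s(n) = A·(3)^n + \frac{1}{2}.
Apply s(0) = 3: A + \frac{1}{2} = 3 ⇒ A = \frac{5}{2}.
So s(n) = \frac{5 \cdot 3^{n}}{2} + \frac{1}{2}.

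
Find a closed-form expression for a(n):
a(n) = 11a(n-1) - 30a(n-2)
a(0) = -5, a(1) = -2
Characteristic equation: x² - 11x + 30 = 0, which factors as (x - (6))(x - (5)) = 0.
Roots r₁ = 6, r₂ = 5 (distinct).
General solution: a(n) = A·(6)^n + B·(5)^n.
From a(0) = -5: A + B = -5.
From a(1) = -2: 6A + 5B = -2.
Solving: A = 23, B = -28.
So a(n) = - 28 \cdot 5^{n} + 23 \cdot 6^{n}.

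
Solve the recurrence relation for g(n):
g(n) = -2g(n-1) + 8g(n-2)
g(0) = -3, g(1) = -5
Characteristic equation: x² + 2x - 8 = 0, which factors as (x - (2))(x - (-4)) = 0.
Roots r₁ = 2, r₂ = -4 (distinct).
General solution: g(n) = A·(2)^n + B·(-4)^n.
From g(0) = -3: A + B = -3.
From g(1) = -5: 2A - 4B = -5.
Solving: A = - \frac{17}{6}, B = - \frac{1}{6}.
So g(n) = - \frac{\left(-4\right)^{n}}{6} - \frac{17 \cdot 2^{n}}{6}.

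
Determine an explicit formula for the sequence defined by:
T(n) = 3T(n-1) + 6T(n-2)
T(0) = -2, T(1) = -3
Characteristic equation: x² - 3x - 6 = 0.
Discriminant Δ = (3)² + 4·(6) = 33.
Roots r₁,₂ = (3 ± √33)/2, so r₁ = \frac{3}{2} + \frac{\sqrt{33}}{2}, r₂ = \frac{3}{2} - \frac{\sqrt{33}}{2}.
General solution: T(n) = A·r₁^n + B·r₂^n.
From the initial conditions, A + B = -2 and r₁A + r₂B = -3.
Since r₁ - r₂ = √33: A = (-3 - (-2)r₂)/√33 = -1, and B = -2 - A = -1.
So T(n) = \left(-1\right)\left(\frac{3}{2} + \frac{\sqrt{33}}{2}\right)^n + \left(-1\right)\left(\frac{3}{2} - \frac{\sqrt{33}}{2}\right)^n.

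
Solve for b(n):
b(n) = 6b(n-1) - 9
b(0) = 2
First-order linear non-homogeneous.
Homogeneous solution: b_h(n) = A·(6)^n.
Try constant particular solution b_p = K: K = 6K - 9 ⇒ K = \frac{9}{5}.
General: b(n) = A·(6)^n + \frac{9}{5}.
Apply b(0) = 2: A + \frac{9}{5} = 2 ⇒ A = \frac{1}{5}.
So b(n) = \frac{6^{n}}{5} + \frac{9}{5}.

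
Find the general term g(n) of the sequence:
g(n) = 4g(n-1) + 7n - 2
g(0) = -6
First-order linear with linear forcing.
Homogeneous solution: g_h(n) = A·(4)^n.
Try particular g_p(n) = pn + q. Substituting:
  pn + q = 4(p(n-1) + q) + 7n - 2.
Matching the n-coefficient: p = 4p + 7 ⇒ p = - \frac{7}{3}.
Matching constants: q = -4p + 4q - 2 ⇒ q = - \frac{22}{9}.
General: g(n) = A·(4)^n - \frac{7 n}{3} - \frac{22}{9}.
Apply g(0) = -6: A - \frac{22}{9} = -6 ⇒ A = - \frac{32}{9}.
So g(n) = - \frac{32 \cdot 4^{n}}{9} - \frac{7 n}{3} - \frac{22}{9}.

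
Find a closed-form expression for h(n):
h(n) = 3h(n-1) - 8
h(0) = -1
First-order linear non-homogeneous.
Homogeneous solution: h_h(n) = A·(3)^n.
Try constant particular solution h_p = K: K = 3K - 8 ⇒ K = 4.
General: h(n) = A·(3)^n + 4.
Apply h(0) = -1: A + 4 = -1 ⇒ A = -5.
So h(n) = 4 - 5 \cdot 3^{n}.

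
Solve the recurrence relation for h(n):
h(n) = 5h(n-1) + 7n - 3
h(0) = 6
First-order linear with linear forcing.
Homogeneous solution: h_h(n) = A·(5)^n.
Try particular h_p(n) = pn + q. Substituting:
  pn + q = 5(p(n-1) + q) + 7n - 3.
Matching the n-coefficient: p = 5p + 7 ⇒ p = - \frac{7}{4}.
Matching constants: q = -5p + 5q - 3 ⇒ q = - \frac{23}{16}.
General: h(n) = A·(5)^n - \frac{7 n}{4} - \frac{23}{16}.
Apply h(0) = 6: A - \frac{23}{16} = 6 ⇒ A = \frac{119}{16}.
So h(n) = \frac{119 \cdot 5^{n}}{16} - \frac{7 n}{4} - \frac{23}{16}.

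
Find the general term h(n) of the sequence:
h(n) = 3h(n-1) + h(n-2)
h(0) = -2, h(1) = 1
Characteristic equation: x² - 3x - 1 = 0.
Discriminant Δ = (3)² + 4·(1) = 13.
Roots r₁,₂ = (3 ± √13)/2, so r₁ = \frac{3}{2} + \frac{\sqrt{13}}{2}, r₂ = \frac{3}{2} - \frac{\sqrt{13}}{2}.
General solution: h(n) = A·r₁^n + B·r₂^n.
From the initial conditions, A + B = -2 and r₁A + r₂B = 1.
Since r₁ - r₂ = √13: A = (1 - (-2)r₂)/√13 = -1 + \frac{4 \sqrt{13}}{13}, and B = -2 - A = - \frac{4 \sqrt{13}}{13} - 1.
So h(n) = \left(-1 + \frac{4 \sqrt{13}}{13}\right)\left(\frac{3}{2} + \frac{\sqrt{13}}{2}\right)^n + \left(- \frac{4 \sqrt{13}}{13} - 1\right)\left(\frac{3}{2} - \frac{\sqrt{13}}{2}\right)^n.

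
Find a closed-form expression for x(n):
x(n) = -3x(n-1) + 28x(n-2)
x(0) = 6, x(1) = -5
Characteristic equation: x² + 3x - 28 = 0, which factors as (x - (-7))(x - (4)) = 0.
Roots r₁ = -7, r₂ = 4 (distinct).
General solution: x(n) = A·(-7)^n + B·(4)^n.
From x(0) = 6: A + B = 6.
From x(1) = -5: -7A + 4B = -5.
Solving: A = \frac{29}{11}, B = \frac{37}{11}.
So x(n) = \frac{29 \left(-7\right)^{n}}{11} + \frac{37 \cdot 4^{n}}{11}.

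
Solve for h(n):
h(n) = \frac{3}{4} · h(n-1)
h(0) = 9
Pure geometric recurrence with ratio \frac{3}{4}.
By induction h(n) = h(0) · (\frac{3}{4})^n = 9 \left(\frac{3}{4}\right)^{n}.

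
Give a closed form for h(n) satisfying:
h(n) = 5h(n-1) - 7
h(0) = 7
First-order linear non-homogeneous.
Homogeneous solution: h_h(n) = A·(5)^n.
Try constant particular solution h_p = K: K = 5K - 7 ⇒ K = \frac{7}{4}.
General: h(n) = A·(5)^n + \frac{7}{4}.
Apply h(0) = 7: A + \frac{7}{4} = 7 ⇒ A = \frac{21}{4}.
So h(n) = \frac{21 \cdot 5^{n}}{4} + \frac{7}{4}.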